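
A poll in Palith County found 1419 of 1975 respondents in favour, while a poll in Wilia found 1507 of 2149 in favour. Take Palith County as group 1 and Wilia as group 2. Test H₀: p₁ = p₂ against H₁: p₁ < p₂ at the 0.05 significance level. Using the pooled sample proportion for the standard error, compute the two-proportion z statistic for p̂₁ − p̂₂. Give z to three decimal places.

p̂₁ = 1419/1975 = 0.71848, p̂₂ = 1507/2149 = 0.70126.
Pooled p̂ = (1419+1507)/(1975+2149) = 2926/4124 = 0.70951.
SE = √(0.206108 × 0.000971662) = 0.01415.
z = (0.71848 − 0.70126)/0.01415 = 0.01722/0.01415 = 1.217.
p-value = P(Z < 1.217) ≈ 0.8882, so at α = 0.05 we fail to reject H₀.

z = 1.217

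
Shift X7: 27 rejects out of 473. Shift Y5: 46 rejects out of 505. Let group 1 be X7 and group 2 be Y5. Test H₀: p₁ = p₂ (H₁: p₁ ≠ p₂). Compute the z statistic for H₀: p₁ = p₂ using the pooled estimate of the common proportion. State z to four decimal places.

z = -2.0222

p̂₁ = 27/473 = 0.057082, p̂₂ = 46/505 = 0.091089.
Pooled p̂ = (27+46)/(473+505) = 73/978 = 0.074642.
SE = √(0.0690707 × 0.00409436) = 0.016817.
z = (0.057082 − 0.091089)/0.016817 = -0.034007/0.016817 = -2.0222.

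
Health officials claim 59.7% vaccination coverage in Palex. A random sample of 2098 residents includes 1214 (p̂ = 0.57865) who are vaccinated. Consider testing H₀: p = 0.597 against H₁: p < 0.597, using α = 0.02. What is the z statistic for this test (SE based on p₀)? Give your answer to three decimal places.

p̂ = 1214/2098 = 0.578646.
SE = √(p₀(1−p₀)/n) = √(0.24059/2098) = 0.010709.
z = (0.578646 − 0.597)/0.010709 = -0.018354/0.010709 = -1.714.
p-value = P(Z < -1.714) ≈ 0.0433; since p > α = 0.02, fail to reject H₀.

z = -1.714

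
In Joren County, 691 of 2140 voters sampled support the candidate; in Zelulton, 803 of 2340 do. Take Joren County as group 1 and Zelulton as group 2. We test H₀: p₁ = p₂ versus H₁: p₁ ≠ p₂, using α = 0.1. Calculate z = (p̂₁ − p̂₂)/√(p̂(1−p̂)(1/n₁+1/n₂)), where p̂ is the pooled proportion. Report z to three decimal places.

p̂₁ = 691/2140 = 0.32290, p̂₂ = 803/2340 = 0.34316.
Pooled p̂ = (691+803)/(2140+2340) = 1494/4480 = 0.33348.
SE = √(0.222272 × 0.00089464) = 0.01410.
z = (0.32290 − 0.34316)/0.01410 = -0.02026/0.01410 = -1.437.
p-value = 2·P(Z > 1.437) ≈ 0.1507. With α = 0.1, fail to reject H₀.

z = -1.437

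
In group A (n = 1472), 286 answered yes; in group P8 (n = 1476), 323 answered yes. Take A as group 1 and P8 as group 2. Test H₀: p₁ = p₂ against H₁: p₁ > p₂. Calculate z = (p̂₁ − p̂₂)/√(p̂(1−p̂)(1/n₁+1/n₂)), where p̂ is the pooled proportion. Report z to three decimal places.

p̂₁ = 286/1472 ≈ 0.19429, p̂₂ = 323/1476 ≈ 0.21883.
Pooled p̂ = (286+323)/(1472+1476) = 609/2948 = 0.20658.
SE = √(p̂(1−p̂)(1/n₁+1/n₂)) = √(0.20658·0.79342·0.00135685) = √(0.000222395) = 0.01491.
z = (0.19429 − 0.21883)/0.01491 = -0.02454/0.01491 = -1.646.
p-value = P(Z > -1.646) ≈ 0.9501.

z = -1.646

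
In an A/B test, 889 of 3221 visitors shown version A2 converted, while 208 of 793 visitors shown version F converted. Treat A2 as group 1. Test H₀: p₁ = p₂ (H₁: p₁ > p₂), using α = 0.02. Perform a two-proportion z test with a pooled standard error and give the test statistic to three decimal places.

p̂₁ = 889/3221 ≈ 0.276001, p̂₂ = 208/793 ≈ 0.262295.
Pooled p̂ = (889+208)/(3221+793) = 1097/4014 = 0.273293.
SE = √(p̂(1−p̂)(1/n₁+1/n₂)) = √(0.273293·0.726707·0.0015715) = √(0.000312106) = 0.017667.
z = (0.276001 − 0.262295)/0.017667 = 0.013706/0.017667 = 0.776.
p-value = P(Z > 0.776) ≈ 0.2189; since p > α = 0.02, fail to reject H₀.

z = 0.776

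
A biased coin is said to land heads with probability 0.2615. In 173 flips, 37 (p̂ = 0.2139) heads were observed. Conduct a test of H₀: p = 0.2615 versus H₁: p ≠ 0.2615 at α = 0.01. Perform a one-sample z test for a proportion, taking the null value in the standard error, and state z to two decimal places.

z = -1.43

p̂ = 37/173 = 0.2139.
Under H₀, SE = √(0.2615·0.7385/173) = √(0.00111629) = 0.0334.
z = (0.2139 − 0.2615)/0.0334 = -0.0476/0.0334 = -1.43.
p-value = 2·P(Z > 1.425) ≈ 0.1540; since p > α = 0.01, fail to reject H₀.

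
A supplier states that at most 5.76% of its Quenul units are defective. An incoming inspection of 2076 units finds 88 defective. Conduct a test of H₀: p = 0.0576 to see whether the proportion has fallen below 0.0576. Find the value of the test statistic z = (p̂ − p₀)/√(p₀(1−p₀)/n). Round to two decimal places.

z = -2.97

p̂ = 88/2076 ≈ 0.042389.
Standard error under H₀: √(0.0576×0.9424/2076) = 0.005113.
z = (0.042389 − 0.0576)/0.005113 = -0.015211/0.005113 = -2.97.
p-value = P(Z < -2.975) ≈ 0.0015.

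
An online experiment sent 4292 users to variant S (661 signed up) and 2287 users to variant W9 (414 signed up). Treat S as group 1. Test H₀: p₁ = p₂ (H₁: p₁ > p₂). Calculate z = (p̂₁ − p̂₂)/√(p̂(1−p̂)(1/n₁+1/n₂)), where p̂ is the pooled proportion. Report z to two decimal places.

z = -2.82

p̂₁ = 661/4292 = 0.15401, p̂₂ = 414/2287 = 0.18102.
Pooled p̂ = (661+414)/(4292+2287) = 1075/6579 = 0.16340.
SE = √(p̂(1−p̂)(1/n₁+1/n₂)) = √(0.16340·0.83660·0.000670246) = √(9.16223e-05) = 0.00957.
z = (0.15401 − 0.18102)/0.00957 = -0.02701/0.00957 = -2.82.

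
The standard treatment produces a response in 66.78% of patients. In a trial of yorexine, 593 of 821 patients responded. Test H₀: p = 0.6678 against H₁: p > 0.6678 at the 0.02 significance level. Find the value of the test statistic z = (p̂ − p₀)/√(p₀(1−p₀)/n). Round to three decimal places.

p̂ = 593/821 = 0.722290.
SE = √(p₀(1−p₀)/n) = √(0.22184/821) = 0.016438.
z = (0.722290 − 0.6678)/0.016438 = 0.054490/0.016438 = 3.315.
p-value = P(Z > 3.315) ≈ 0.0005; since p < α = 0.02, reject H₀.

z = 3.315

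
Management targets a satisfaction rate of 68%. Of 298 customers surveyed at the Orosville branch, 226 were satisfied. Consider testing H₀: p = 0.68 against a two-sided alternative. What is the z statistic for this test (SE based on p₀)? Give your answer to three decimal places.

z = 2.901

p̂ = 226/298 ≈ 0.75839.
Under H₀, SE = √(0.68·0.32/298) = √(0.000730201) = 0.02702.
z = (0.75839 − 0.68)/0.02702 = 0.07839/0.02702 = 2.901.
p-value = 2·P(Z > 2.901) ≈ 0.0037.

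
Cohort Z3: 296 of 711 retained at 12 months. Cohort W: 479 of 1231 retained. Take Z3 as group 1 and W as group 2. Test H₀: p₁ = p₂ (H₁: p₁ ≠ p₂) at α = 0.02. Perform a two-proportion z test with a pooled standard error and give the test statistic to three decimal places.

z = 1.179

p̂₁ = 296/711 = 0.41632, p̂₂ = 479/1231 = 0.38911.
Pooled p̂ = (296+479)/(711+1231) = 775/1942 = 0.39907.
SE = √(p̂(1−p̂)(1/n₁+1/n₂)) = √(0.39907·0.60093·0.00221882) = √(0.000532103) = 0.02307.
z = (0.41632 − 0.38911)/0.02307 = 0.02721/0.02307 = 1.179.
Two-sided p-value ≈ 2·Φ(−1.179) = 0.2383, so at α = 0.02 we fail to reject H₀.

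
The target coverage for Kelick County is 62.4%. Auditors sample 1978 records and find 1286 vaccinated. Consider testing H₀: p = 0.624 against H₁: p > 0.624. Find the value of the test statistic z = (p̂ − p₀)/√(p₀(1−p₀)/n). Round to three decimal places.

p̂ = 1286/1978 ≈ 0.65015.
Under H₀, SE = √(0.624·0.376/1978) = √(0.000118617) = 0.01089.
z = (0.65015 − 0.624)/0.01089 = 0.02615/0.01089 = 2.401.
p-value = P(Z > 2.401) ≈ 0.0082.

z = 2.401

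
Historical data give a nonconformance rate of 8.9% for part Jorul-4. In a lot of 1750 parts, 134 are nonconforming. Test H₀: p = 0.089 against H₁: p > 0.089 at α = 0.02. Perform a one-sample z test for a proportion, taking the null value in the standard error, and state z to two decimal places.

p̂ = 134/1750 ≈ 0.07657.
Under H₀, SE = √(0.089·0.911/1750) = √(4.63309e-05) = 0.00681.
z = (0.07657 − 0.089)/0.00681 = -0.01243/0.00681 = -1.83.
p-value = P(Z > -1.826) ≈ 0.9661. With α = 0.02, fail to reject H₀.

z = -1.83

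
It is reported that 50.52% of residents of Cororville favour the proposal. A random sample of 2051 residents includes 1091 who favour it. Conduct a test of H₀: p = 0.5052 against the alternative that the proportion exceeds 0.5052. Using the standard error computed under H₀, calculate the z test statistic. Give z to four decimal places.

z = 2.4217

p̂ = 1091/2051 = 0.531936.
Standard error under H₀: √(0.5052×0.4948/2051) = 0.011040.
z = (0.531936 − 0.5052)/0.011040 = 0.026736/0.011040 = 2.4217.
p-value = P(Z > 2.422) ≈ 0.0077.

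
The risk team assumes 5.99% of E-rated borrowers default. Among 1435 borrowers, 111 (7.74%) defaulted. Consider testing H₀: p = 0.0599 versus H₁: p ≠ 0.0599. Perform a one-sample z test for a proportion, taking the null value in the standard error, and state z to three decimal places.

z = 2.786

p̂ = 111/1435 ≈ 0.077352.
Standard error under H₀: √(0.0599×0.9401/1435) = 0.006264.
z = (0.077352 − 0.0599)/0.006264 = 0.017452/0.006264 = 2.786.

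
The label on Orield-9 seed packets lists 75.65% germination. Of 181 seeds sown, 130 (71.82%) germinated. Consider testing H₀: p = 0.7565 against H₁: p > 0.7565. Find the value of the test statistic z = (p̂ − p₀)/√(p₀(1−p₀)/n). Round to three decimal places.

z = -1.200

p̂ = 130/181 ≈ 0.71823.
SE = √(p₀(1−p₀)/n) = √(0.18421/181) = 0.03190.
z = (0.71823 − 0.7565)/0.03190 = -0.03827/0.03190 = -1.200.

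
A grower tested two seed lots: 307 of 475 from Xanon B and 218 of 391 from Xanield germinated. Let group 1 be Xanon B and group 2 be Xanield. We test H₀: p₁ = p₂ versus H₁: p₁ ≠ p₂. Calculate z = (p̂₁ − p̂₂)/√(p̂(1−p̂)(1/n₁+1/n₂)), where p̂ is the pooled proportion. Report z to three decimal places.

z = 2.661

p̂₁ = 307/475 ≈ 0.64632, p̂₂ = 218/391 ≈ 0.55754.
Pooled p̂ = (307+218)/(475+391) = 525/866 = 0.60624.
SE = √(0.238714 × 0.00466281) = 0.03336.
z = (0.64632 − 0.55754)/0.03336 = 0.08878/0.03336 = 2.661.
Two-sided p-value ≈ 2·Φ(−2.661) = 0.0078.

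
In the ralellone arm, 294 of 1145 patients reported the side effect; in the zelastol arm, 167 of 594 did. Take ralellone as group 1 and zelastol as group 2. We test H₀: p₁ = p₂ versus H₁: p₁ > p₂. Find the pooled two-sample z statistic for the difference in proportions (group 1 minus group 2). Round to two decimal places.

z = -1.09

p̂₁ = 294/1145 ≈ 0.2568, p̂₂ = 167/594 ≈ 0.2811.
Pooled p̂ = (294+167)/(1145+594) = 461/1739 = 0.2651.
SE = √(p̂(1−p̂)(1/n₁+1/n₂)) = √(0.2651·0.7349·0.00255686) = √(0.000498127) = 0.0223.
z = (0.2568 − 0.2811)/0.0223 = -0.0243/0.0223 = -1.09.
p-value = P(Z > -1.092) ≈ 0.8626.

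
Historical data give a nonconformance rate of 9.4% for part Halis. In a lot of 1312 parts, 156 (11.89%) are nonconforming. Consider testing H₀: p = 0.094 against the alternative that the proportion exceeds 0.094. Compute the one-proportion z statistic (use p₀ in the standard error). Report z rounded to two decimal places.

p̂ = 156/1312 ≈ 0.11890.
Under H₀, SE = √(0.094·0.906/1312) = √(6.49116e-05) = 0.00806.
z = (0.11890 − 0.094)/0.00806 = 0.02490/0.00806 = 3.09.

z = 3.09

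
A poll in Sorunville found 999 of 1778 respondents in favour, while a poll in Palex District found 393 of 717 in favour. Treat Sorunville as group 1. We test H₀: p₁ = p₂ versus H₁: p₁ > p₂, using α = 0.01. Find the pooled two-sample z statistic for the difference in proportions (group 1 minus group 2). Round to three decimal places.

z = 0.626

p̂₁ = 999/1778 = 0.56187, p̂₂ = 393/717 = 0.54812.
Pooled p̂ = (999+393)/(1778+717) = 1392/2495 = 0.55792.
SE = √(0.246646 × 0.00195713) = 0.02197.
z = (0.56187 − 0.54812)/0.02197 = 0.01375/0.02197 = 0.626.
p-value = P(Z > 0.626) ≈ 0.2657, so at α = 0.01 we fail to reject H₀.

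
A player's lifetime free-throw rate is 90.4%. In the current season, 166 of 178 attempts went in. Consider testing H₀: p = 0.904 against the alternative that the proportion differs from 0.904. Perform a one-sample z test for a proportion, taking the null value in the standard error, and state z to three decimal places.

z = 1.295

p̂ = 166/178 = 0.932584.
SE = √(p₀(1−p₀)/n) = √(0.086784/178) = 0.022081.
z = (0.932584 − 0.904)/0.022081 = 0.028584/0.022081 = 1.295.
p-value = 2·P(Z > 1.295) ≈ 0.1955.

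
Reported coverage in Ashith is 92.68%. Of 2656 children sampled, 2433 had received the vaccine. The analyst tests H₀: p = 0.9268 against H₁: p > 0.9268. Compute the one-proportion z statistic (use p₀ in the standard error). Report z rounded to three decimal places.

p̂ = 2433/2656 ≈ 0.916039.
Standard error under H₀: √(0.9268×0.0732/2656) = 0.005054.
z = (0.916039 − 0.9268)/0.005054 = -0.010761/0.005054 = -2.129.

z = -2.129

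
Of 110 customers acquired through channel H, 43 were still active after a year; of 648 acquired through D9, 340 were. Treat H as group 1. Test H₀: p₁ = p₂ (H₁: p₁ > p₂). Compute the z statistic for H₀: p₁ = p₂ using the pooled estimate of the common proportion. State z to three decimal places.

p̂₁ = 43/110 ≈ 0.39091, p̂₂ = 340/648 ≈ 0.52469.
Pooled p̂ = (43+340)/(110+648) = 383/758 = 0.50528.
SE = √(p̂(1−p̂)(1/n₁+1/n₂)) = √(0.50528·0.49472·0.0106341) = √(0.00265823) = 0.05156.
z = (0.39091 − 0.52469)/0.05156 = -0.13378/0.05156 = -2.595.

z = -2.595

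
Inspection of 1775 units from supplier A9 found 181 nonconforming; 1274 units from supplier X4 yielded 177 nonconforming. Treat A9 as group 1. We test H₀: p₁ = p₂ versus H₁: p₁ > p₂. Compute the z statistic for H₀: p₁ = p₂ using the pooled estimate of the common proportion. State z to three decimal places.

p̂₁ = 181/1775 ≈ 0.10197, p̂₂ = 177/1274 ≈ 0.13893.
Pooled p̂ = (181+177)/(1775+1274) = 358/3049 = 0.11742.
SE = √(0.103629 × 0.00134831) = 0.01182.
z = (0.10197 − 0.13893)/0.01182 = -0.03696/0.01182 = -3.127.

z = -3.127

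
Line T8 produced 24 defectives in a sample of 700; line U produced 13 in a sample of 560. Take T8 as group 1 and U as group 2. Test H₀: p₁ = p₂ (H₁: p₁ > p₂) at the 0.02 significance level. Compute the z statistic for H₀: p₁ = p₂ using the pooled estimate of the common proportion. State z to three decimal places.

p̂₁ = 24/700 = 0.034286, p̂₂ = 13/560 = 0.023214.
Pooled p̂ = (24+13)/(700+560) = 37/1260 = 0.029365.
SE = √(p̂(1−p̂)(1/n₁+1/n₂)) = √(0.029365·0.970635·0.00321429) = √(9.16161e-05) = 0.009572.
z = (0.034286 − 0.023214)/0.009572 = 0.011072/0.009572 = 1.157.
p-value = P(Z > 1.157) ≈ 0.1237, so at α = 0.02 we fail to reject H₀.

z = 1.157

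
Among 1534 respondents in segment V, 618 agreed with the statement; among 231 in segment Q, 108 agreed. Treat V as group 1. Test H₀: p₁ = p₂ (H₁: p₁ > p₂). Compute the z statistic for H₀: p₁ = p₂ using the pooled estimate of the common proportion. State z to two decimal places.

p̂₁ = 618/1534 = 0.4029, p̂₂ = 108/231 = 0.4675.
Pooled p̂ = (618+108)/(1534+231) = 726/1765 = 0.4113.
SE = √(p̂(1−p̂)(1/n₁+1/n₂)) = √(0.4113·0.5887·0.00498089) = √(0.00120606) = 0.0347.
z = (0.4029 − 0.4675)/0.0347 = -0.0646/0.0347 = -1.86.

z = -1.86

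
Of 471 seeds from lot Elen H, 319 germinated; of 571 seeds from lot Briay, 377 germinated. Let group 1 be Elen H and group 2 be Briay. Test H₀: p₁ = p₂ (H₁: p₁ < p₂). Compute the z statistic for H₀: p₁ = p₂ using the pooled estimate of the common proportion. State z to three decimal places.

p̂₁ = 319/471 ≈ 0.67728, p̂₂ = 377/571 ≈ 0.66025.
Pooled p̂ = (319+377)/(471+571) = 696/1042 = 0.66795.
SE = √(0.221794 × 0.00387446) = 0.02931.
z = (0.67728 − 0.66025)/0.02931 = 0.01703/0.02931 = 0.581.
p-value = P(Z < 0.581) ≈ 0.7194.

z = 0.581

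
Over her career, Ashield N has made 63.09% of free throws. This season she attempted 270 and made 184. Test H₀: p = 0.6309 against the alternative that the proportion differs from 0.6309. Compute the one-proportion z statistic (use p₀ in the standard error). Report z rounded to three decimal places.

p̂ = 184/270 = 0.68148.
SE = √(p₀(1−p₀)/n) = √(0.23287/270) = 0.02937.
z = (0.68148 − 0.6309)/0.02937 = 0.05058/0.02937 = 1.722.

z = 1.722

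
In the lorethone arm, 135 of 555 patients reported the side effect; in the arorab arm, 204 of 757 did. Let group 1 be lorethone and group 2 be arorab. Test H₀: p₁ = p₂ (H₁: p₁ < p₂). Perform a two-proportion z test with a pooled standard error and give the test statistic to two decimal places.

z = -1.07

p̂₁ = 135/555 ≈ 0.2432, p̂₂ = 204/757 ≈ 0.2695.
Pooled p̂ = (135+204)/(555+757) = 339/1312 = 0.2584.
SE = √(p̂(1−p̂)(1/n₁+1/n₂)) = √(0.2584·0.7416·0.00312281) = √(0.000598398) = 0.0245.
z = (0.2432 − 0.2695)/0.0245 = -0.0263/0.0245 = -1.07.
p-value = P(Z < -1.073) ≈ 0.1417.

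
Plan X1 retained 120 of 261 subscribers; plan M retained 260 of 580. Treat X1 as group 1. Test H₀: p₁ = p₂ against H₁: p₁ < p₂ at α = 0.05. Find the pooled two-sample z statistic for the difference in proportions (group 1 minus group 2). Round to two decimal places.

z = 0.31

p̂₁ = 120/261 ≈ 0.4598, p̂₂ = 260/580 ≈ 0.4483.
Pooled p̂ = (120+260)/(261+580) = 380/841 = 0.4518.
SE = √(p̂(1−p̂)(1/n₁+1/n₂)) = √(0.4518·0.5482·0.00555556) = √(0.00137601) = 0.0371.
z = (0.4598 − 0.4483)/0.0371 = 0.0115/0.0371 = 0.31.
p-value = P(Z < 0.310) ≈ 0.6217, so at α = 0.05 we fail to reject H₀.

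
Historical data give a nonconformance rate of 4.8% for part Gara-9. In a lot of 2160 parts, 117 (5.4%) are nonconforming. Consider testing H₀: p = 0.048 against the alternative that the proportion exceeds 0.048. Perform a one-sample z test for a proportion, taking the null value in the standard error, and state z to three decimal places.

z = 1.341

p̂ = 117/2160 = 0.05417.
Under H₀, SE = √(0.048·0.952/2160) = √(2.11556e-05) = 0.00460.
z = (0.05417 − 0.048)/0.00460 = 0.00617/0.00460 = 1.341.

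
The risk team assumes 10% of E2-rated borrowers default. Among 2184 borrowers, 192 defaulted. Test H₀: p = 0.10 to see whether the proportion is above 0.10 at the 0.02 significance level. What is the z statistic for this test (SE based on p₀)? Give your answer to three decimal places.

z = -1.883

p̂ = 192/2184 = 0.08791.
Under H₀, SE = √(0.1·0.9/2184) = √(4.12088e-05) = 0.00642.
z = (0.08791 − 0.1)/0.00642 = -0.01209/0.00642 = -1.883.
p-value = P(Z > -1.883) ≈ 0.9702, so at α = 0.02 we fail to reject H₀.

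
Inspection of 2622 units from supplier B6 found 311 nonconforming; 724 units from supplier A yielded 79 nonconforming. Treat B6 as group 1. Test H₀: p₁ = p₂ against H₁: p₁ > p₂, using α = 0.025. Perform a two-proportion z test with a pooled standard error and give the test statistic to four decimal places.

z = 0.7048

p̂₁ = 311/2622 ≈ 0.1186117, p̂₂ = 79/724 ≈ 0.1091160.
Pooled p̂ = (311+79)/(2622+724) = 390/3346 = 0.1165571.
SE = √(p̂(1−p̂)(1/n₁+1/n₂)) = √(0.1165571·0.8834429·0.0017626) = √(0.000181498) = 0.0134721.
z = (0.1186117 − 0.1091160)/0.0134721 = 0.0094957/0.0134721 = 0.7048.
p-value = P(Z > 0.705) ≈ 0.2405; since p > α = 0.025, fail to reject H₀.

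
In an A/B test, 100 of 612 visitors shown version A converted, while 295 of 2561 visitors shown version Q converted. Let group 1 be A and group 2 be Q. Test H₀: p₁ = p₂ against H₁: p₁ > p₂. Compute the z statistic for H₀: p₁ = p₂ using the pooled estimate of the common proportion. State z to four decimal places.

z = 3.2455

p̂₁ = 100/612 ≈ 0.1633987, p̂₂ = 295/2561 ≈ 0.1151894.
Pooled p̂ = (100+295)/(612+2561) = 395/3173 = 0.1244879.
SE = √(0.108991 × 0.00202446) = 0.0148542.
z = (0.1633987 − 0.1151894)/0.0148542 = 0.0482093/0.0148542 = 3.2455.
p-value = P(Z > 3.246) ≈ 0.0006.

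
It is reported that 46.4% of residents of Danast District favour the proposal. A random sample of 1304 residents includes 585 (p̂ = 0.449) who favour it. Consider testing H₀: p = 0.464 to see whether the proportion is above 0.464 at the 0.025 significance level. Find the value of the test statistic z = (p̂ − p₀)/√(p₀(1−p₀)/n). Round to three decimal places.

p̂ = 585/1304 = 0.44862.
Under H₀, SE = √(0.464·0.536/1304) = √(0.000190724) = 0.01381.
z = (0.44862 − 0.464)/0.01381 = -0.01538/0.01381 = -1.114.
p-value = P(Z > -1.114) ≈ 0.8673, so at α = 0.025 we fail to reject H₀.

z = -1.114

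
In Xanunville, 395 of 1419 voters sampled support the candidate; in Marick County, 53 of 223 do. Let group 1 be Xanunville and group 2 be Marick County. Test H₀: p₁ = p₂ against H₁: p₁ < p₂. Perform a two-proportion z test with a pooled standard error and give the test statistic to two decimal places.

p̂₁ = 395/1419 ≈ 0.2784, p̂₂ = 53/223 ≈ 0.2377.
Pooled p̂ = (395+53)/(1419+223) = 448/1642 = 0.2728.
SE = √(p̂(1−p̂)(1/n₁+1/n₂)) = √(0.2728·0.7272·0.00518903) = √(0.00102949) = 0.0321.
z = (0.2784 − 0.2377)/0.0321 = 0.0407/0.0321 = 1.27.
p-value = P(Z < 1.268) ≈ 0.8977.

z = 1.27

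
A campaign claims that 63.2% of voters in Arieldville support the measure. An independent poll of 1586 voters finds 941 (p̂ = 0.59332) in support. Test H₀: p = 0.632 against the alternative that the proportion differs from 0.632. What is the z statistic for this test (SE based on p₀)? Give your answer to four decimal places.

z = -3.1944

p̂ = 941/1586 = 0.5933165.
Under H₀, SE = √(0.632·0.368/1586) = √(0.000146643) = 0.0121096.
z = (0.5933165 − 0.632)/0.0121096 = -0.0386835/0.0121096 = -3.1944.
Two-sided p-value ≈ 2·Φ(−3.194) = 0.0014.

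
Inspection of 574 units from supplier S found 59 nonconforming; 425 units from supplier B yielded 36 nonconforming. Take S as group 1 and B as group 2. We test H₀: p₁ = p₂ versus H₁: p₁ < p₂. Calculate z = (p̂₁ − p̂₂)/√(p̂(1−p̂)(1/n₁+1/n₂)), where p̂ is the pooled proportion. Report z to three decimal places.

p̂₁ = 59/574 = 0.10279, p̂₂ = 36/425 = 0.08471.
Pooled p̂ = (59+36)/(574+425) = 95/999 = 0.09510.
SE = √(p̂(1−p̂)(1/n₁+1/n₂)) = √(0.09510·0.90490·0.0040951) = √(0.000352392) = 0.01877.
z = (0.10279 − 0.08471)/0.01877 = 0.01808/0.01877 = 0.963.
p-value = P(Z < 0.963) ≈ 0.8323.

z = 0.963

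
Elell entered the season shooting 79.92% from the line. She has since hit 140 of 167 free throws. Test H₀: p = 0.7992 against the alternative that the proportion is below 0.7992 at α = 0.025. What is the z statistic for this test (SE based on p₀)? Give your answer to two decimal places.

p̂ = 140/167 = 0.8383.
Under H₀, SE = √(0.7992·0.2008/167) = √(0.000960954) = 0.0310.
z = (0.8383 − 0.7992)/0.0310 = 0.0391/0.0310 = 1.26.
p-value = P(Z < 1.262) ≈ 0.8965; since p > α = 0.025, fail to reject H₀.

z = 1.26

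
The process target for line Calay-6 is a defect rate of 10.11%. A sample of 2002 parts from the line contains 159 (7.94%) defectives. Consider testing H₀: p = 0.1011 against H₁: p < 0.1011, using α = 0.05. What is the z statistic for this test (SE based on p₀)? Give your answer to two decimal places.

p̂ = 159/2002 ≈ 0.07942.
SE = √(p₀(1−p₀)/n) = √(0.090879/2002) = 0.00674.
z = (0.07942 − 0.1011)/0.00674 = -0.02168/0.00674 = -3.22.
p-value = P(Z < -3.218) ≈ 0.0006; since p < α = 0.05, reject H₀.

z = -3.22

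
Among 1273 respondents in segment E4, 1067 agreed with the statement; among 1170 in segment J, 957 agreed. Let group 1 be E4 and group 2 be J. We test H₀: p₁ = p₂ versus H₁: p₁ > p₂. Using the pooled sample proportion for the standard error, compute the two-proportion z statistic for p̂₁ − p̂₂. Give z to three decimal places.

p̂₁ = 1067/1273 ≈ 0.83818, p̂₂ = 957/1170 ≈ 0.81795.
Pooled p̂ = (1067+957)/(1273+1170) = 2024/2443 = 0.82849.
SE = √(0.142095 × 0.00164025) = 0.01527.
z = (0.83818 − 0.81795)/0.01527 = 0.02023/0.01527 = 1.325.

z = 1.325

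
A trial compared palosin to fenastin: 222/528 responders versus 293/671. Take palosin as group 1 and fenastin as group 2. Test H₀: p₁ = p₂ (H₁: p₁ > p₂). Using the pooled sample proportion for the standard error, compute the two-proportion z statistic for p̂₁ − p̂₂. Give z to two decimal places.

z = -0.56

p̂₁ = 222/528 = 0.4205, p̂₂ = 293/671 = 0.4367.
Pooled p̂ = (222+293)/(528+671) = 515/1199 = 0.4295.
SE = √(p̂(1−p̂)(1/n₁+1/n₂)) = √(0.4295·0.5705·0.00338425) = √(0.000829254) = 0.0288.
z = (0.4205 − 0.4367)/0.0288 = -0.0162/0.0288 = -0.56.
p-value = P(Z > -0.563) ≈ 0.7132.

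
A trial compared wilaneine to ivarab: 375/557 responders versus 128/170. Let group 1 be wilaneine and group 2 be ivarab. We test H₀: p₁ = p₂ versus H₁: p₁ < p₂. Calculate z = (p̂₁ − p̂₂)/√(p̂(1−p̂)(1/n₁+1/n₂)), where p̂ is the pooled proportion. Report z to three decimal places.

p̂₁ = 375/557 = 0.67325, p̂₂ = 128/170 = 0.75294.
Pooled p̂ = (375+128)/(557+170) = 503/727 = 0.69188.
SE = √(0.21318 × 0.00767769) = 0.04046.
z = (0.67325 − 0.75294)/0.04046 = -0.07969/0.04046 = -1.970.

z = -1.970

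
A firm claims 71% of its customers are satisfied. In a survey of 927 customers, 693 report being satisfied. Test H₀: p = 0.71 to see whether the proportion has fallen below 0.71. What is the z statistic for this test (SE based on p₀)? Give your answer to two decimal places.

z = 2.52

p̂ = 693/927 = 0.7476.
Standard error under H₀: √(0.71×0.29/927) = 0.0149.
z = (0.7476 − 0.71)/0.0149 = 0.0376/0.0149 = 2.52.
p-value = P(Z < 2.521) ≈ 0.9942.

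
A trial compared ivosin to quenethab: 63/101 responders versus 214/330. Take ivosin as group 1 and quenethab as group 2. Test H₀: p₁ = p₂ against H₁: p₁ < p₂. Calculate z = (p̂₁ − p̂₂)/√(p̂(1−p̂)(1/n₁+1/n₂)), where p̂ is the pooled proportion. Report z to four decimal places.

p̂₁ = 63/101 = 0.623762, p̂₂ = 214/330 = 0.648485.
Pooled p̂ = (63+214)/(101+330) = 277/431 = 0.642691.
SE = √(0.229639 × 0.0129313) = 0.054493.
z = (0.623762 − 0.648485)/0.054493 = -0.024723/0.054493 = -0.4537.

z = -0.4537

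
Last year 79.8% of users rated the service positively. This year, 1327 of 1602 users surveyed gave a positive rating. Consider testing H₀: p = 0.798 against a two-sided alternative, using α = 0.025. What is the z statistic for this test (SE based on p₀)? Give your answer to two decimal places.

p̂ = 1327/1602 ≈ 0.82834.
Standard error under H₀: √(0.798×0.202/1602) = 0.01003.
z = (0.82834 − 0.798)/0.01003 = 0.03034/0.01003 = 3.02.
p-value = 2·P(Z > 3.025) ≈ 0.0025; since p < α = 0.025, reject H₀.

z = 3.02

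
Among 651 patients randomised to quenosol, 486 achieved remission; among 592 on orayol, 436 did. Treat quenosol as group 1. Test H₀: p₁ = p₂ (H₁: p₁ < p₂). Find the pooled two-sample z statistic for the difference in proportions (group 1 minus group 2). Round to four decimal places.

z = 0.4046

p̂₁ = 486/651 ≈ 0.7465438, p̂₂ = 436/592 ≈ 0.7364865.
Pooled p̂ = (486+436)/(651+592) = 922/1243 = 0.7417538.
SE = √(0.191555 × 0.00322529) = 0.0248560.
z = (0.7465438 − 0.7364865)/0.0248560 = 0.0100573/0.0248560 = 0.4046.
p-value = P(Z < 0.405) ≈ 0.6571.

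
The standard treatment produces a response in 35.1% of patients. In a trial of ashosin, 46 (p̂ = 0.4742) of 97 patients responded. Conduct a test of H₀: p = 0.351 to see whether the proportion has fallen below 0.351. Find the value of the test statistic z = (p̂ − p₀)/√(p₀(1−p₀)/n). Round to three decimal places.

z = 2.543

p̂ = 46/97 = 0.47423.
SE = √(p₀(1−p₀)/n) = √(0.2278/97) = 0.04846.
z = (0.47423 − 0.351)/0.04846 = 0.12323/0.04846 = 2.543.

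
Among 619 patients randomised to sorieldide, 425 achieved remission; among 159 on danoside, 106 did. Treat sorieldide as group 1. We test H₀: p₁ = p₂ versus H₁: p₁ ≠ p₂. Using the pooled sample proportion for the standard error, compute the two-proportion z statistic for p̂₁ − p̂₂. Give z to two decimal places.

p̂₁ = 425/619 = 0.6866, p̂₂ = 106/159 = 0.6667.
Pooled p̂ = (425+106)/(619+159) = 531/778 = 0.6825.
SE = √(p̂(1−p̂)(1/n₁+1/n₂)) = √(0.6825·0.3175·0.00790482) = √(0.00171287) = 0.0414.
z = (0.6866 − 0.6667)/0.0414 = 0.0199/0.0414 = 0.48.

z = 0.48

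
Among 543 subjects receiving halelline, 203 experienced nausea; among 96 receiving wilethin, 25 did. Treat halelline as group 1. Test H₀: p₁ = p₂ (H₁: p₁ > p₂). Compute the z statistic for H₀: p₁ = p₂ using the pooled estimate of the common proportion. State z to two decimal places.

p̂₁ = 203/543 = 0.3738, p̂₂ = 25/96 = 0.2604.
Pooled p̂ = (203+25)/(543+96) = 228/639 = 0.3568.
SE = √(0.229496 × 0.0122583) = 0.0530.
z = (0.3738 − 0.2604)/0.0530 = 0.1134/0.0530 = 2.14.
p-value = P(Z > 2.139) ≈ 0.0162.

z = 2.14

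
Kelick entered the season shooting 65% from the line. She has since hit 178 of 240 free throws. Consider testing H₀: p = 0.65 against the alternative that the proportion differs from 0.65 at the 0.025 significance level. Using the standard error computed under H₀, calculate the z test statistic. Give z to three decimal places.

p̂ = 178/240 ≈ 0.74167.
Under H₀, SE = √(0.65·0.35/240) = √(0.000947917) = 0.03079.
z = (0.74167 − 0.65)/0.03079 = 0.09167/0.03079 = 2.977.
p-value = 2·P(Z > 2.977) ≈ 0.0029. With α = 0.025, reject H₀.

z = 2.977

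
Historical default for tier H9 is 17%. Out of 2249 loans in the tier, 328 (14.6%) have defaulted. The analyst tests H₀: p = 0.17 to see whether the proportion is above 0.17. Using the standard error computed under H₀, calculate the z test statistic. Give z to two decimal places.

z = -3.05

p̂ = 328/2249 = 0.14584.
Standard error under H₀: √(0.17×0.83/2249) = 0.00792.
z = (0.14584 − 0.17)/0.00792 = -0.02416/0.00792 = -3.05.
p-value = P(Z > -3.050) ≈ 0.9989.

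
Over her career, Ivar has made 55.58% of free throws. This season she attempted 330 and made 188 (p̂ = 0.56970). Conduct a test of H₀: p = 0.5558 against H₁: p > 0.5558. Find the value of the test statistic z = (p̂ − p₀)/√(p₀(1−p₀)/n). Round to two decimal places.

z = 0.51

p̂ = 188/330 = 0.5697.
Under H₀, SE = √(0.5558·0.4442/330) = √(0.00074814) = 0.0274.
z = (0.5697 − 0.5558)/0.0274 = 0.0139/0.0274 = 0.51.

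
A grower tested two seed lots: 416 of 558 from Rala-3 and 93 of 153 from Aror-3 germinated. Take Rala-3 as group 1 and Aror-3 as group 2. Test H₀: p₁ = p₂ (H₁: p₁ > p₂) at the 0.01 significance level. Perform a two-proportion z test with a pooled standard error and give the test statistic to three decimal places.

p̂₁ = 416/558 = 0.74552, p̂₂ = 93/153 = 0.60784.
Pooled p̂ = (416+93)/(558+153) = 509/711 = 0.71589.
SE = √(0.20339 × 0.00832806) = 0.04116.
z = (0.74552 − 0.60784)/0.04116 = 0.13768/0.04116 = 3.345.
p-value = P(Z > 3.345) ≈ 0.0004. With α = 0.01, reject H₀.

z = 3.345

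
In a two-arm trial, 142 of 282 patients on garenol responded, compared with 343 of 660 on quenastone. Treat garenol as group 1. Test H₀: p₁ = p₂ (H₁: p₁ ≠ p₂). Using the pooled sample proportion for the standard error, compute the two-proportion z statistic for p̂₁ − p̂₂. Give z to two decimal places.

z = -0.45

p̂₁ = 142/282 = 0.50355, p̂₂ = 343/660 = 0.51970.
Pooled p̂ = (142+343)/(282+660) = 485/942 = 0.51486.
SE = √(0.249779 × 0.00506125) = 0.03556.
z = (0.50355 − 0.51970)/0.03556 = -0.01615/0.03556 = -0.45.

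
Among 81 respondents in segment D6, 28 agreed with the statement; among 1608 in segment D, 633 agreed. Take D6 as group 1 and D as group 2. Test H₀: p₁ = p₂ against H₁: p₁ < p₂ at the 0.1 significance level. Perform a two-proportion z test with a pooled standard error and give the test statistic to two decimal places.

z = -0.86

p̂₁ = 28/81 ≈ 0.3457, p̂₂ = 633/1608 ≈ 0.3937.
Pooled p̂ = (28+633)/(81+1608) = 661/1689 = 0.3914.
SE = √(0.238196 × 0.0129676) = 0.0556.
z = (0.3457 − 0.3937)/0.0556 = -0.0480/0.0556 = -0.86.
p-value = P(Z < -0.863) ≈ 0.1940; since p > α = 0.1, fail to reject H₀.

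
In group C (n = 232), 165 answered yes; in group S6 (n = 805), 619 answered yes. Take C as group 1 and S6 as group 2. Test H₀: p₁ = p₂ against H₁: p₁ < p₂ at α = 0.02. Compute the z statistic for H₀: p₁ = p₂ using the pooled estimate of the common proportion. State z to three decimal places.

z = -1.804

p̂₁ = 165/232 ≈ 0.71121, p̂₂ = 619/805 ≈ 0.76894.
Pooled p̂ = (165+619)/(232+805) = 784/1037 = 0.75603.
SE = √(p̂(1−p̂)(1/n₁+1/n₂)) = √(0.75603·0.24397·0.00555258) = √(0.00102417) = 0.03200.
z = (0.71121 − 0.76894)/0.03200 = -0.05773/0.03200 = -1.804.
p-value = P(Z < -1.804) ≈ 0.0356. With α = 0.02, fail to reject H₀.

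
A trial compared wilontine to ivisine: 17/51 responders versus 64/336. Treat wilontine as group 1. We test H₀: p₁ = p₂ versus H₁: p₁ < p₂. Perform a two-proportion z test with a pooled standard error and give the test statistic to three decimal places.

z = 2.337

p̂₁ = 17/51 ≈ 0.333333, p̂₂ = 64/336 ≈ 0.190476.
Pooled p̂ = (17+64)/(51+336) = 81/387 = 0.209302.
SE = √(0.165495 × 0.022584) = 0.061135.
z = (0.333333 − 0.190476)/0.061135 = 0.142857/0.061135 = 2.337.
p-value = P(Z < 2.337) ≈ 0.9903.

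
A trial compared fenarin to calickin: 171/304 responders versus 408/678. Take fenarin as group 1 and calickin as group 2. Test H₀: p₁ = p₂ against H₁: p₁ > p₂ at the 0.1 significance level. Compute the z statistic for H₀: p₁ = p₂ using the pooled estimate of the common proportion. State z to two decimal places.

z = -1.16

p̂₁ = 171/304 ≈ 0.5625, p̂₂ = 408/678 ≈ 0.6018.
Pooled p̂ = (171+408)/(304+678) = 579/982 = 0.5896.
SE = √(0.24197 × 0.0047644) = 0.0340.
z = (0.5625 − 0.6018)/0.0340 = -0.0393/0.0340 = -1.16.
p-value = P(Z > -1.157) ≈ 0.8763; since p > α = 0.1, fail to reject H₀.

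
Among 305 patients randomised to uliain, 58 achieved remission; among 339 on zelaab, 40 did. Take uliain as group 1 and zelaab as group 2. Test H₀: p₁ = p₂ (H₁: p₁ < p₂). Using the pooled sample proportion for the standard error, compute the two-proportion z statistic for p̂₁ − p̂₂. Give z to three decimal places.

z = 2.546

p̂₁ = 58/305 = 0.19016, p̂₂ = 40/339 = 0.11799.
Pooled p̂ = (58+40)/(305+339) = 98/644 = 0.15217.
SE = √(p̂(1−p̂)(1/n₁+1/n₂)) = √(0.15217·0.84783·0.00622854) = √(0.000803588) = 0.02835.
z = (0.19016 − 0.11799)/0.02835 = 0.07217/0.02835 = 2.546.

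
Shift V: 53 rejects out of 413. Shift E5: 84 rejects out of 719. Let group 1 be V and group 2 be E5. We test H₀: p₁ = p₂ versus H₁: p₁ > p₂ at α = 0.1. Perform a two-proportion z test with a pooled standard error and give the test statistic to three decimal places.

p̂₁ = 53/413 ≈ 0.12833, p̂₂ = 84/719 ≈ 0.11683.
Pooled p̂ = (53+84)/(413+719) = 137/1132 = 0.12102.
SE = √(0.106378 × 0.00381213) = 0.02014.
z = (0.12833 − 0.11683)/0.02014 = 0.01150/0.02014 = 0.571.
p-value = P(Z > 0.571) ≈ 0.2840; since p > α = 0.1, fail to reject H₀.

z = 0.571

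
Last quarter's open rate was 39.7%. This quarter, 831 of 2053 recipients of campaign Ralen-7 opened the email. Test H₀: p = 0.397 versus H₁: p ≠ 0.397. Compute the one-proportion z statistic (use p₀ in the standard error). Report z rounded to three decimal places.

z = 0.720

p̂ = 831/2053 = 0.404774.
Standard error under H₀: √(0.397×0.603/2053) = 0.010798.
z = (0.404774 − 0.397)/0.010798 = 0.007774/0.010798 = 0.720.
p-value = 2·P(Z > 0.720) ≈ 0.4716.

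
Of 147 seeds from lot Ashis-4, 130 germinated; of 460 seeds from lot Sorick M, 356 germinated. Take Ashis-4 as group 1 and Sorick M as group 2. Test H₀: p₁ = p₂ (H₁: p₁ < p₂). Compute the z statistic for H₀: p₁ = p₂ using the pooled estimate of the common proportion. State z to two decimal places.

p̂₁ = 130/147 = 0.8844, p̂₂ = 356/460 = 0.7739.
Pooled p̂ = (130+356)/(147+460) = 486/607 = 0.8007.
SE = √(0.159604 × 0.00897663) = 0.0379.
z = (0.8844 − 0.7739)/0.0379 = 0.1105/0.0379 = 2.92.

z = 2.92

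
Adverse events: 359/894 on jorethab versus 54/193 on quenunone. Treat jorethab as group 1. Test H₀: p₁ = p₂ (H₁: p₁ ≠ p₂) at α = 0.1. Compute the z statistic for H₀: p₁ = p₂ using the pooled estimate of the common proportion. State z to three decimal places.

p̂₁ = 359/894 = 0.40157, p̂₂ = 54/193 = 0.27979.
Pooled p̂ = (359+54)/(894+193) = 413/1087 = 0.37994.
SE = √(0.235587 × 0.00629992) = 0.03853.
z = (0.40157 − 0.27979)/0.03853 = 0.12178/0.03853 = 3.161.
Two-sided p-value ≈ 2·Φ(−3.161) = 0.0016; since p < α = 0.1, reject H₀.

z = 3.161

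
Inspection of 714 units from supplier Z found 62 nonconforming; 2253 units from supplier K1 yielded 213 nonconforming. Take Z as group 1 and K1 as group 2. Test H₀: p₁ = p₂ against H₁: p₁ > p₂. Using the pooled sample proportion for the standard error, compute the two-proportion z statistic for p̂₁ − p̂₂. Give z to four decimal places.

z = -0.6187

p̂₁ = 62/714 = 0.0868347, p̂₂ = 213/2253 = 0.0945406.
Pooled p̂ = (62+213)/(714+2253) = 275/2967 = 0.0926862.
SE = √(p̂(1−p̂)(1/n₁+1/n₂)) = √(0.0926862·0.9073138·0.00184441) = √(0.000155107) = 0.0124542.
z = (0.0868347 − 0.0945406)/0.0124542 = -0.0077059/0.0124542 = -0.6187.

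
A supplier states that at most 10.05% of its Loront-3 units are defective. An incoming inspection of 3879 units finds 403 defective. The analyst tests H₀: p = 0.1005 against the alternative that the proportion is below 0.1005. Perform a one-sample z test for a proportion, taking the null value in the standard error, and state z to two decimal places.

p̂ = 403/3879 = 0.10389.
Standard error under H₀: √(0.1005×0.8995/3879) = 0.00483.
z = (0.10389 − 0.1005)/0.00483 = 0.00339/0.00483 = 0.70.
p-value = P(Z < 0.703) ≈ 0.7589.

z = 0.70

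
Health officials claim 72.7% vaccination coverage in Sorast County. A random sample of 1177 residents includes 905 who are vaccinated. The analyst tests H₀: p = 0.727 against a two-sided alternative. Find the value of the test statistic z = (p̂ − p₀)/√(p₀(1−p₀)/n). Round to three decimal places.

z = 3.227

p̂ = 905/1177 = 0.768904.
Standard error under H₀: √(0.727×0.273/1177) = 0.012986.
z = (0.768904 − 0.727)/0.012986 = 0.041904/0.012986 = 3.227.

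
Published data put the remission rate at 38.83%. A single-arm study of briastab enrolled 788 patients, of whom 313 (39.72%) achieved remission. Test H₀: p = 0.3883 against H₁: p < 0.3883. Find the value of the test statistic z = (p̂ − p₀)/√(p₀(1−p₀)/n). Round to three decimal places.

p̂ = 313/788 ≈ 0.39721.
Standard error under H₀: √(0.3883×0.6117/788) = 0.01736.
z = (0.39721 − 0.3883)/0.01736 = 0.00891/0.01736 = 0.513.
p-value = P(Z < 0.513) ≈ 0.6961.

z = 0.513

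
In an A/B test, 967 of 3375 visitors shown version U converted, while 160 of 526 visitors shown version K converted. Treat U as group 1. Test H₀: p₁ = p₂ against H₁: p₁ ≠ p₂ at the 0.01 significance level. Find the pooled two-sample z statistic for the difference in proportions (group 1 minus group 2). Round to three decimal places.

p̂₁ = 967/3375 = 0.28652, p̂₂ = 160/526 = 0.30418.
Pooled p̂ = (967+160)/(3375+526) = 1127/3901 = 0.28890.
SE = √(0.205437 × 0.00219744) = 0.02125.
z = (0.28652 − 0.30418)/0.02125 = -0.01766/0.02125 = -0.831.
Two-sided p-value ≈ 2·Φ(−0.831) = 0.4058; since p > α = 0.01, fail to reject H₀.

z = -0.831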